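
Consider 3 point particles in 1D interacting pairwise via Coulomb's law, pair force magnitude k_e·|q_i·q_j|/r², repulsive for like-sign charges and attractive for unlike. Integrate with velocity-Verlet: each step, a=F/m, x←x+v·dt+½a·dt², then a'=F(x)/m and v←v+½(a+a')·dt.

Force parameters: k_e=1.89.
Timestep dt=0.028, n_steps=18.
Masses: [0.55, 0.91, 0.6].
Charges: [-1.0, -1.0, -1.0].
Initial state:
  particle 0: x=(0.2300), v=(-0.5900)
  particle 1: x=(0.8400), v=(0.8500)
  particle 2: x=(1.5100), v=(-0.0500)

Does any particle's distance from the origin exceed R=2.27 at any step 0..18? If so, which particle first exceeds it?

yes, particle 2

step 0: x0=(0.2300) x1=(0.8400) x2=(1.5100)
step 1: x0=(0.2090) x1=(0.8642) x2=(1.5121)
step 2: x0=(0.1802) x1=(0.8883) x2=(1.5215)
step 3: x0=(0.1445) x1=(0.9115) x2=(1.5385)
step 4: x0=(0.1029) x1=(0.9334) x2=(1.5630)
step 5: x0=(0.0560) x1=(0.9536) x2=(1.5950)
step 6: x0=(0.0047) x1=(0.9718) x2=(1.6339)
step 7: x0=(-0.0505) x1=(0.9881) x2=(1.6794)
step 8: x0=(-0.1091) x1=(1.0024) x2=(1.7310)
step 9: x0=(-0.1707) x1=(1.0150) x2=(1.7879)
step 10: x0=(-0.2349) x1=(1.0260) x2=(1.8495)
step 11: x0=(-0.3014) x1=(1.0357) x2=(1.9154)
step 12: x0=(-0.3700) x1=(1.0441) x2=(1.9850)
step 13: x0=(-0.4404) x1=(1.0516) x2=(2.0578)
step 14: x0=(-0.5124) x1=(1.0581) x2=(2.1335)
step 15: x0=(-0.5860) x1=(1.0639) x2=(2.2116)
step 16: x0=(-0.6608) x1=(1.0691) x2=(2.2919)
step 17: x0=(-0.7369) x1=(1.0737) x2=(2.3742)
step 18: x0=(-0.8140) x1=(1.0779) x2=(2.4582)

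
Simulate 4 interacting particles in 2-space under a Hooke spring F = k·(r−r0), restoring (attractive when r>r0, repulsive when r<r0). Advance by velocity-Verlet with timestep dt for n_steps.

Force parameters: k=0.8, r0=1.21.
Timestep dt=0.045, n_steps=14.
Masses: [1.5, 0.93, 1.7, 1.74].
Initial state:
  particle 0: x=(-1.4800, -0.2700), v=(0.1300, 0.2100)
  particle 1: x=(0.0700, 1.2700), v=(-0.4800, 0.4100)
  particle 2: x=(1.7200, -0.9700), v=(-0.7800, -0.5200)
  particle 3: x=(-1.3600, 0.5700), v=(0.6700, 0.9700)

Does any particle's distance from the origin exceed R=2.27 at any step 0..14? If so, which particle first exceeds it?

no

step 0: x0=(-1.4800, -0.2700) x1=(0.0700, 1.2700) x2=(1.7200, -0.9700) x3=(-1.3600, 0.5700)
step 1: x0=(-1.4727, -0.2606) x1=(0.0483, 1.2866) x2=(1.6825, -0.9921) x3=(-1.3287, 0.6134)
step 2: x0=(-1.4626, -0.2513) x1=(0.0266, 1.2995) x2=(1.6405, -1.0116) x3=(-1.2953, 0.6563)
step 3: x0=(-1.4498, -0.2421) x1=(0.0049, 1.3087) x2=(1.5939, -1.0283) x3=(-1.2599, 0.6986)
step 4: x0=(-1.4343, -0.2330) x1=(-0.0166, 1.3143) x2=(1.5429, -1.0422) x3=(-1.2226, 0.7401)
step 5: x0=(-1.4163, -0.2239) x1=(-0.0378, 1.3163) x2=(1.4877, -1.0533) x3=(-1.1835, 0.7809)
step 6: x0=(-1.3959, -0.2148) x1=(-0.0586, 1.3148) x2=(1.4284, -1.0616) x3=(-1.1428, 0.8207)
step 7: x0=(-1.3730, -0.2058) x1=(-0.0788, 1.3099) x2=(1.3652, -1.0670) x3=(-1.1006, 0.8596)
step 8: x0=(-1.3480, -0.1968) x1=(-0.0983, 1.3017) x2=(1.2983, -1.0695) x3=(-1.0570, 0.8975)
step 9: x0=(-1.3208, -0.1878) x1=(-0.1170, 1.2903) x2=(1.2278, -1.0691) x3=(-1.0122, 0.9343)
step 10: x0=(-1.2917, -0.1787) x1=(-0.1347, 1.2758) x2=(1.1540, -1.0659) x3=(-0.9664, 0.9699)
step 11: x0=(-1.2607, -0.1697) x1=(-0.1515, 1.2584) x2=(1.0771, -1.0599) x3=(-0.9196, 1.0043)
step 12: x0=(-1.2280, -0.1606) x1=(-0.1670, 1.2382) x2=(0.9973, -1.0511) x3=(-0.8722, 1.0374)
step 13: x0=(-1.1938, -0.1515) x1=(-0.1812, 1.2154) x2=(0.9149, -1.0396) x3=(-0.8242, 1.0693)
step 14: x0=(-1.1581, -0.1423) x1=(-0.1941, 1.1901) x2=(0.8300, -1.0254) x3=(-0.7759, 1.0999)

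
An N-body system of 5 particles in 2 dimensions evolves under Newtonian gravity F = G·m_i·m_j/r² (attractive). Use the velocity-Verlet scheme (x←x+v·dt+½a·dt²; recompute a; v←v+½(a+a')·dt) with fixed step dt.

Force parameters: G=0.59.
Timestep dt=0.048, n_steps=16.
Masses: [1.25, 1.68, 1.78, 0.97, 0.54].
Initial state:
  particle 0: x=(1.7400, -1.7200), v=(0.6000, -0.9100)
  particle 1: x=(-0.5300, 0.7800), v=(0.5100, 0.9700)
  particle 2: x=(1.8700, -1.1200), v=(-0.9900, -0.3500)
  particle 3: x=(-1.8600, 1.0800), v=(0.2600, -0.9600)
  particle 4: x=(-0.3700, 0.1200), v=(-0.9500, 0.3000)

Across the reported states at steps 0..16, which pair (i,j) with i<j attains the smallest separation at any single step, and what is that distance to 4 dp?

step 0: x0=(1.7400, -1.7200) x1=(-0.5300, 0.7800) x2=(1.8700, -1.1200) x3=(-1.8600, 1.0800) x4=(-0.3700, 0.1200)
step 1: x0=(1.7694, -1.7604) x1=(-0.5055, 0.8257) x2=(1.8218, -1.1389) x3=(-1.8467, 1.0337) x4=(-0.4161, 0.1368)
step 2: x0=(1.7990, -1.7944) x1=(-0.4813, 0.8698) x2=(1.7729, -1.1619) x3=(-1.8318, 0.9869) x4=(-0.4628, 0.1581)
step 3: x0=(1.8281, -1.8221) x1=(-0.4574, 0.9122) x2=(1.7239, -1.1888) x3=(-1.8153, 0.9397) x4=(-0.5095, 0.1840)
step 4: x0=(1.8561, -1.8438) x1=(-0.4341, 0.9529) x2=(1.6752, -1.2196) x3=(-1.7970, 0.8923) x4=(-0.5560, 0.2141)
step 5: x0=(1.8823, -1.8598) x1=(-0.4114, 0.9920) x2=(1.6272, -1.2539) x3=(-1.7770, 0.8446) x4=(-0.6020, 0.2483)
step 6: x0=(1.9060, -1.8704) x1=(-0.3895, 1.0296) x2=(1.5805, -1.2916) x3=(-1.7553, 0.7966) x4=(-0.6474, 0.2862)
step 7: x0=(1.9269, -1.8760) x1=(-0.3684, 1.0656) x2=(1.5354, -1.3324) x3=(-1.7317, 0.7486) x4=(-0.6919, 0.3277)
step 8: x0=(1.9445, -1.8770) x1=(-0.3482, 1.1002) x2=(1.4921, -1.3759) x3=(-1.7062, 0.7005) x4=(-0.7356, 0.3726)
step 9: x0=(1.9582, -1.8739) x1=(-0.3288, 1.1333) x2=(1.4511, -1.4219) x3=(-1.6788, 0.6523) x4=(-0.7786, 0.4205)
step 10: x0=(1.9679, -1.8670) x1=(-0.3105, 1.1650) x2=(1.4125, -1.4701) x3=(-1.6493, 0.6042) x4=(-0.8211, 0.4713)
step 11: x0=(1.9731, -1.8570) x1=(-0.2931, 1.1953) x2=(1.3767, -1.5201) x3=(-1.6175, 0.5561) x4=(-0.8632, 0.5246)
step 12: x0=(1.9737, -1.8442) x1=(-0.2766, 1.2244) x2=(1.3437, -1.5715) x3=(-1.5833, 0.5083) x4=(-0.9055, 0.5800)
step 13: x0=(1.9693, -1.8292) x1=(-0.2611, 1.2523) x2=(1.3138, -1.6241) x3=(-1.5463, 0.4610) x4=(-0.9484, 0.6368)
step 14: x0=(1.9599, -1.8124) x1=(-0.2466, 1.2790) x2=(1.2871, -1.6775) x3=(-1.5065, 0.4146) x4=(-0.9922, 0.6943)
step 15: x0=(1.9452, -1.7945) x1=(-0.2330, 1.3046) x2=(1.2637, -1.7312) x3=(-1.4637, 0.3696) x4=(-1.0372, 0.7512)
step 16: x0=(1.9252, -1.7758) x1=(-0.2204, 1.3291) x2=(1.2437, -1.7850) x3=(-1.4183, 0.3265) x4=(-1.0830, 0.8066)

pair (3,4), distance 0.5723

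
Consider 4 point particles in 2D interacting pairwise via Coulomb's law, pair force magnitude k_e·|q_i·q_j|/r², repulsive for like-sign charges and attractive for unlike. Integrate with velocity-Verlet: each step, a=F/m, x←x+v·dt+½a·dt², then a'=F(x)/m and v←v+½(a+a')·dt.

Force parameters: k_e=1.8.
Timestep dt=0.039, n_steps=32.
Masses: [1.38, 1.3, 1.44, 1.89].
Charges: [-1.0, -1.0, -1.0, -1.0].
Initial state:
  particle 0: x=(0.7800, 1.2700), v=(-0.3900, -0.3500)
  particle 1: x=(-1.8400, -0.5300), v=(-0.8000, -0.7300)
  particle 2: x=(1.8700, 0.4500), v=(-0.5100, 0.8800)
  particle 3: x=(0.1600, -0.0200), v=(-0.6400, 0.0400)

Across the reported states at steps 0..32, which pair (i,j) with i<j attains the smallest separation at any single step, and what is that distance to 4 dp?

step 0: x0=(0.7800, 1.2700) x1=(-1.8400, -0.5300) x2=(1.8700, 0.4500) x3=(0.1600, -0.0200)
step 1: x0=(0.7647, 1.2572) x1=(-1.8716, -0.5586) x2=(1.8509, 0.4841) x3=(0.1348, -0.0188)
step 2: x0=(0.7490, 1.2460) x1=(-1.9040, -0.5875) x2=(1.8333, 0.5178) x3=(0.1092, -0.0182)
step 3: x0=(0.7330, 1.2364) x1=(-1.9371, -0.6167) x2=(1.8173, 0.5511) x3=(0.0832, -0.0184)
step 4: x0=(0.7165, 1.2285) x1=(-1.9710, -0.6461) x2=(1.8030, 0.5840) x3=(0.0567, -0.0192)
step 5: x0=(0.6997, 1.2222) x1=(-2.0056, -0.6759) x2=(1.7904, 0.6164) x3=(0.0298, -0.0207)
step 6: x0=(0.6823, 1.2174) x1=(-2.0409, -0.7059) x2=(1.7794, 0.6486) x3=(0.0025, -0.0229)
step 7: x0=(0.6644, 1.2143) x1=(-2.0770, -0.7363) x2=(1.7701, 0.6803) x3=(-0.0252, -0.0258)
step 8: x0=(0.6459, 1.2127) x1=(-2.1137, -0.7669) x2=(1.7626, 0.7118) x3=(-0.0534, -0.0294)
step 9: x0=(0.6268, 1.2126) x1=(-2.1511, -0.7979) x2=(1.7568, 0.7429) x3=(-0.0820, -0.0336)
step 10: x0=(0.6072, 1.2139) x1=(-2.1892, -0.8291) x2=(1.7526, 0.7738) x3=(-0.1110, -0.0384)
step 11: x0=(0.5869, 1.2167) x1=(-2.2279, -0.8607) x2=(1.7502, 0.8045) x3=(-0.1404, -0.0439)
step 12: x0=(0.5660, 1.2207) x1=(-2.2673, -0.8925) x2=(1.7495, 0.8349) x3=(-0.1702, -0.0501)
step 13: x0=(0.5444, 1.2261) x1=(-2.3072, -0.9246) x2=(1.7504, 0.8652) x3=(-0.2003, -0.0568)
step 14: x0=(0.5222, 1.2327) x1=(-2.3478, -0.9571) x2=(1.7529, 0.8954) x3=(-0.2308, -0.0641)
step 15: x0=(0.4994, 1.2405) x1=(-2.3890, -0.9898) x2=(1.7570, 0.9255) x3=(-0.2616, -0.0721)
step 16: x0=(0.4761, 1.2494) x1=(-2.4307, -1.0228) x2=(1.7626, 0.9555) x3=(-0.2928, -0.0805)
step 17: x0=(0.4521, 1.2593) x1=(-2.4730, -1.0561) x2=(1.7696, 0.9854) x3=(-0.3242, -0.0896)
step 18: x0=(0.4276, 1.2703) x1=(-2.5159, -1.0897) x2=(1.7781, 1.0154) x3=(-0.3560, -0.0991)
step 19: x0=(0.4026, 1.2823) x1=(-2.5593, -1.1236) x2=(1.7879, 1.0453) x3=(-0.3880, -0.1092)
step 20: x0=(0.3770, 1.2952) x1=(-2.6032, -1.1578) x2=(1.7990, 1.0753) x3=(-0.4203, -0.1198)
step 21: x0=(0.3510, 1.3089) x1=(-2.6476, -1.1923) x2=(1.8114, 1.1053) x3=(-0.4529, -0.1308)
step 22: x0=(0.3246, 1.3235) x1=(-2.6926, -1.2270) x2=(1.8249, 1.1353) x3=(-0.4856, -0.1423)
step 23: x0=(0.2977, 1.3390) x1=(-2.7380, -1.2620) x2=(1.8396, 1.1654) x3=(-0.5186, -0.1543)
step 24: x0=(0.2704, 1.3552) x1=(-2.7839, -1.2973) x2=(1.8553, 1.1956) x3=(-0.5518, -0.1667)
step 25: x0=(0.2428, 1.3721) x1=(-2.8303, -1.3329) x2=(1.8721, 1.2259) x3=(-0.5852, -0.1795)
step 26: x0=(0.2148, 1.3898) x1=(-2.8771, -1.3688) x2=(1.8898, 1.2562) x3=(-0.6188, -0.1927)
step 27: x0=(0.1864, 1.4081) x1=(-2.9243, -1.4049) x2=(1.9085, 1.2867) x3=(-0.6525, -0.2063)
step 28: x0=(0.1578, 1.4271) x1=(-2.9720, -1.4412) x2=(1.9281, 1.3172) x3=(-0.6864, -0.2202)
step 29: x0=(0.1289, 1.4467) x1=(-3.0201, -1.4779) x2=(1.9484, 1.3478) x3=(-0.7204, -0.2345)
step 30: x0=(0.0997, 1.4670) x1=(-3.0686, -1.5147) x2=(1.9696, 1.3786) x3=(-0.7545, -0.2492)
step 31: x0=(0.0703, 1.4878) x1=(-3.1175, -1.5519) x2=(1.9915, 1.4094) x3=(-0.7887, -0.2642)
step 32: x0=(0.0406, 1.5091) x1=(-3.1669, -1.5893) x2=(2.0141, 1.4403) x3=(-0.8231, -0.2794)

pair (0,2), distance 1.2237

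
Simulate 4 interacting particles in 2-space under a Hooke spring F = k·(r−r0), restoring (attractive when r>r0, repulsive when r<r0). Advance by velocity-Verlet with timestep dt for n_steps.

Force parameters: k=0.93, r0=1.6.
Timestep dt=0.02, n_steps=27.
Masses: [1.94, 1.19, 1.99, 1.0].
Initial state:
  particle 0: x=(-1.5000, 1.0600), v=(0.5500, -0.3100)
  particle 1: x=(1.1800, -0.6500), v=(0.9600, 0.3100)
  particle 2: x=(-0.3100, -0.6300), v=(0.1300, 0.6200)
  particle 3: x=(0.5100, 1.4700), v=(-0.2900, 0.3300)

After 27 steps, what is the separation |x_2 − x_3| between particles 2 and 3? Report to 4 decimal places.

1.8224

step 0: x0=(-1.5000, 1.0600) x1=(1.1800, -0.6500) x2=(-0.3100, -0.6300) x3=(0.5100, 1.4700)
step 1: x0=(-1.4888, 1.0537) x1=(1.1990, -0.6436) x2=(-0.3074, -0.6175) x3=(0.5041, 1.4764)
step 2: x0=(-1.4772, 1.0472) x1=(1.2175, -0.6367) x2=(-0.3048, -0.6048) x3=(0.4980, 1.4822)
step 3: x0=(-1.4653, 1.0404) x1=(1.2356, -0.6294) x2=(-0.3023, -0.5920) x3=(0.4918, 1.4876)
step 4: x0=(-1.4529, 1.0335) x1=(1.2532, -0.6216) x2=(-0.2998, -0.5790) x3=(0.4854, 1.4926)
step 5: x0=(-1.4402, 1.0264) x1=(1.2703, -0.6134) x2=(-0.2972, -0.5658) x3=(0.4789, 1.4970)
step 6: x0=(-1.4271, 1.0190) x1=(1.2870, -0.6047) x2=(-0.2947, -0.5524) x3=(0.4723, 1.5010)
step 7: x0=(-1.4137, 1.0115) x1=(1.3031, -0.5956) x2=(-0.2922, -0.5389) x3=(0.4655, 1.5045)
step 8: x0=(-1.3999, 1.0038) x1=(1.3188, -0.5861) x2=(-0.2897, -0.5253) x3=(0.4586, 1.5075)
step 9: x0=(-1.3857, 0.9959) x1=(1.3340, -0.5761) x2=(-0.2872, -0.5115) x3=(0.4517, 1.5101)
step 10: x0=(-1.3712, 0.9879) x1=(1.3486, -0.5657) x2=(-0.2846, -0.4975) x3=(0.4446, 1.5123)
step 11: x0=(-1.3564, 0.9796) x1=(1.3628, -0.5548) x2=(-0.2821, -0.4835) x3=(0.4375, 1.5140)
step 12: x0=(-1.3412, 0.9713) x1=(1.3764, -0.5435) x2=(-0.2795, -0.4693) x3=(0.4303, 1.5152)
step 13: x0=(-1.3257, 0.9627) x1=(1.3895, -0.5319) x2=(-0.2769, -0.4550) x3=(0.4231, 1.5160)
step 14: x0=(-1.3100, 0.9540) x1=(1.4021, -0.5197) x2=(-0.2743, -0.4406) x3=(0.4158, 1.5164)
step 15: x0=(-1.2939, 0.9452) x1=(1.4142, -0.5072) x2=(-0.2717, -0.4261) x3=(0.4085, 1.5164)
step 16: x0=(-1.2775, 0.9362) x1=(1.4258, -0.4943) x2=(-0.2690, -0.4114) x3=(0.4011, 1.5160)
step 17: x0=(-1.2608, 0.9271) x1=(1.4368, -0.4810) x2=(-0.2663, -0.3967) x3=(0.3938, 1.5152)
step 18: x0=(-1.2438, 0.9179) x1=(1.4473, -0.4673) x2=(-0.2635, -0.3820) x3=(0.3865, 1.5140)
step 19: x0=(-1.2266, 0.9085) x1=(1.4573, -0.4532) x2=(-0.2607, -0.3671) x3=(0.3792, 1.5124)
step 20: x0=(-1.2091, 0.8990) x1=(1.4667, -0.4387) x2=(-0.2579, -0.3522) x3=(0.3719, 1.5105)
step 21: x0=(-1.1913, 0.8895) x1=(1.4756, -0.4239) x2=(-0.2550, -0.3372) x3=(0.3647, 1.5082)
step 22: x0=(-1.1733, 0.8798) x1=(1.4840, -0.4087) x2=(-0.2520, -0.3221) x3=(0.3575, 1.5056)
step 23: x0=(-1.1551, 0.8700) x1=(1.4919, -0.3931) x2=(-0.2491, -0.3071) x3=(0.3504, 1.5027)
step 24: x0=(-1.1367, 0.8601) x1=(1.4993, -0.3772) x2=(-0.2460, -0.2919) x3=(0.3433, 1.4994)
step 25: x0=(-1.1180, 0.8502) x1=(1.5061, -0.3610) x2=(-0.2429, -0.2768) x3=(0.3364, 1.4959)
step 26: x0=(-1.0991, 0.8402) x1=(1.5124, -0.3444) x2=(-0.2397, -0.2616) x3=(0.3295, 1.4921)
step 27: x0=(-1.0801, 0.8301) x1=(1.5182, -0.3275) x2=(-0.2365, -0.2465) x3=(0.3227, 1.4880)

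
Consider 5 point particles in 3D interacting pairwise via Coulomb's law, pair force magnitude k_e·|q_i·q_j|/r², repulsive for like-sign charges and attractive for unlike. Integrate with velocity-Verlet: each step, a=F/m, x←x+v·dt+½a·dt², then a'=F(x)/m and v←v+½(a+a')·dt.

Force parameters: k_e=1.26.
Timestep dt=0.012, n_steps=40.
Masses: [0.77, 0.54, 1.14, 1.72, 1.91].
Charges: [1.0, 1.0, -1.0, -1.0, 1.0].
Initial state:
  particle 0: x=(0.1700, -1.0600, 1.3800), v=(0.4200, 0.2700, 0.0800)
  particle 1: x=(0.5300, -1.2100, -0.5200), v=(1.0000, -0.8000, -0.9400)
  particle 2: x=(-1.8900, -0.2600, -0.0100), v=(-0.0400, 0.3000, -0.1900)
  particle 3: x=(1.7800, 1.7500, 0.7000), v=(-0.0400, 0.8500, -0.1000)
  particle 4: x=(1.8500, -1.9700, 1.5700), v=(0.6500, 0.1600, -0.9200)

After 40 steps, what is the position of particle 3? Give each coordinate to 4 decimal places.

step 0: x0=(0.1700, -1.0600, 1.3800) x1=(0.5300, -1.2100, -0.5200) x2=(-1.8900, -0.2600, -0.0100) x3=(1.7800, 1.7500, 0.7000) x4=(1.8500, -1.9700, 1.5700)
step 1: x0=(0.1750, -1.0567, 1.3810) x1=(0.5420, -1.2196, -0.5313) x2=(-1.8905, -0.2564, -0.0123) x3=(1.7795, 1.7602, 0.6988) x4=(1.8578, -1.9681, 1.5590)
step 2: x0=(0.1799, -1.0534, 1.3820) x1=(0.5539, -1.2291, -0.5428) x2=(-1.8909, -0.2528, -0.0145) x3=(1.7790, 1.7704, 0.6976) x4=(1.8657, -1.9662, 1.5479)
step 3: x0=(0.1847, -1.0500, 1.3830) x1=(0.5658, -1.2386, -0.5543) x2=(-1.8913, -0.2493, -0.0168) x3=(1.7785, 1.7805, 0.6964) x4=(1.8735, -1.9643, 1.5369)
step 4: x0=(0.1895, -1.0465, 1.3841) x1=(0.5777, -1.2480, -0.5660) x2=(-1.8916, -0.2458, -0.0190) x3=(1.7781, 1.7906, 0.6952) x4=(1.8814, -1.9624, 1.5259)
step 5: x0=(0.1941, -1.0430, 1.3852) x1=(0.5895, -1.2574, -0.5777) x2=(-1.8919, -0.2423, -0.0213) x3=(1.7776, 1.8008, 0.6940) x4=(1.8893, -1.9605, 1.5149)
step 6: x0=(0.1987, -1.0394, 1.3863) x1=(0.6012, -1.2667, -0.5896) x2=(-1.8922, -0.2388, -0.0235) x3=(1.7771, 1.8108, 0.6928) x4=(1.8973, -1.9586, 1.5040)
step 7: x0=(0.2032, -1.0357, 1.3875) x1=(0.6130, -1.2760, -0.6016) x2=(-1.8924, -0.2353, -0.0257) x3=(1.7766, 1.8209, 0.6916) x4=(1.9052, -1.9568, 1.4930)
step 8: x0=(0.2076, -1.0320, 1.3887) x1=(0.6247, -1.2853, -0.6136) x2=(-1.8926, -0.2319, -0.0279) x3=(1.7761, 1.8310, 0.6904) x4=(1.9132, -1.9549, 1.4820)
step 9: x0=(0.2120, -1.0282, 1.3899) x1=(0.6363, -1.2945, -0.6258) x2=(-1.8928, -0.2285, -0.0301) x3=(1.7756, 1.8410, 0.6893) x4=(1.9212, -1.9530, 1.4711)
step 10: x0=(0.2162, -1.0244, 1.3911) x1=(0.6479, -1.3037, -0.6381) x2=(-1.8929, -0.2251, -0.0323) x3=(1.7751, 1.8510, 0.6881) x4=(1.9293, -1.9512, 1.4601)
step 11: x0=(0.2204, -1.0205, 1.3924) x1=(0.6595, -1.3128, -0.6504) x2=(-1.8930, -0.2217, -0.0345) x3=(1.7746, 1.8610, 0.6869) x4=(1.9373, -1.9494, 1.4492)
step 12: x0=(0.2245, -1.0165, 1.3937) x1=(0.6710, -1.3219, -0.6629) x2=(-1.8931, -0.2184, -0.0367) x3=(1.7741, 1.8710, 0.6857) x4=(1.9454, -1.9475, 1.4383)
step 13: x0=(0.2285, -1.0124, 1.3950) x1=(0.6825, -1.3309, -0.6755) x2=(-1.8931, -0.2151, -0.0389) x3=(1.7736, 1.8809, 0.6845) x4=(1.9535, -1.9457, 1.4274)
step 14: x0=(0.2324, -1.0083, 1.3964) x1=(0.6940, -1.3399, -0.6881) x2=(-1.8931, -0.2118, -0.0410) x3=(1.7731, 1.8909, 0.6833) x4=(1.9617, -1.9439, 1.4165)
step 15: x0=(0.2362, -1.0041, 1.3978) x1=(0.7054, -1.3489, -0.7009) x2=(-1.8931, -0.2085, -0.0432) x3=(1.7726, 1.9008, 0.6822) x4=(1.9698, -1.9421, 1.4056)
step 16: x0=(0.2400, -0.9999, 1.3992) x1=(0.7167, -1.3578, -0.7137) x2=(-1.8930, -0.2052, -0.0453) x3=(1.7720, 1.9107, 0.6810) x4=(1.9780, -1.9403, 1.3947)
step 17: x0=(0.2437, -0.9956, 1.4006) x1=(0.7281, -1.3667, -0.7267) x2=(-1.8929, -0.2020, -0.0474) x3=(1.7715, 1.9206, 0.6798) x4=(1.9863, -1.9385, 1.3838)
step 18: x0=(0.2473, -0.9912, 1.4021) x1=(0.7394, -1.3755, -0.7397) x2=(-1.8927, -0.1988, -0.0496) x3=(1.7710, 1.9304, 0.6786) x4=(1.9945, -1.9367, 1.3730)
step 19: x0=(0.2508, -0.9868, 1.4036) x1=(0.7506, -1.3844, -0.7528) x2=(-1.8926, -0.1956, -0.0517) x3=(1.7705, 1.9403, 0.6774) x4=(2.0028, -1.9349, 1.3621)
step 20: x0=(0.2542, -0.9823, 1.4051) x1=(0.7618, -1.3931, -0.7660) x2=(-1.8924, -0.1924, -0.0538) x3=(1.7700, 1.9501, 0.6763) x4=(2.0110, -1.9332, 1.3513)
step 21: x0=(0.2576, -0.9777, 1.4066) x1=(0.7730, -1.4019, -0.7793) x2=(-1.8921, -0.1892, -0.0559) x3=(1.7695, 1.9599, 0.6751) x4=(2.0193, -1.9314, 1.3404)
step 22: x0=(0.2609, -0.9731, 1.4081) x1=(0.7841, -1.4106, -0.7927) x2=(-1.8919, -0.1861, -0.0580) x3=(1.7690, 1.9697, 0.6739) x4=(2.0277, -1.9296, 1.3296)
step 23: x0=(0.2641, -0.9684, 1.4097) x1=(0.7952, -1.4193, -0.8062) x2=(-1.8916, -0.1830, -0.0600) x3=(1.7684, 1.9795, 0.6728) x4=(2.0360, -1.9279, 1.3188)
step 24: x0=(0.2672, -0.9637, 1.4113) x1=(0.8063, -1.4279, -0.8197) x2=(-1.8912, -0.1799, -0.0621) x3=(1.7679, 1.9892, 0.6716) x4=(2.0444, -1.9261, 1.3080)
step 25: x0=(0.2703, -0.9589, 1.4129) x1=(0.8173, -1.4365, -0.8334) x2=(-1.8908, -0.1768, -0.0642) x3=(1.7674, 1.9989, 0.6704) x4=(2.0528, -1.9244, 1.2972)
step 26: x0=(0.2733, -0.9540, 1.4146) x1=(0.8283, -1.4451, -0.8471) x2=(-1.8905, -0.1738, -0.0662) x3=(1.7669, 2.0086, 0.6693) x4=(2.0613, -1.9227, 1.2864)
step 27: x0=(0.2762, -0.9491, 1.4162) x1=(0.8393, -1.4536, -0.8609) x2=(-1.8900, -0.1707, -0.0683) x3=(1.7664, 2.0183, 0.6681) x4=(2.0697, -1.9209, 1.2756)
step 28: x0=(0.2790, -0.9441, 1.4179) x1=(0.8502, -1.4621, -0.8749) x2=(-1.8896, -0.1677, -0.0703) x3=(1.7659, 2.0280, 0.6669) x4=(2.0782, -1.9192, 1.2649)
step 29: x0=(0.2818, -0.9390, 1.4196) x1=(0.8610, -1.4706, -0.8888) x2=(-1.8891, -0.1647, -0.0724) x3=(1.7653, 2.0377, 0.6658) x4=(2.0867, -1.9175, 1.2541)
step 30: x0=(0.2845, -0.9339, 1.4214) x1=(0.8719, -1.4791, -0.9029) x2=(-1.8886, -0.1617, -0.0744) x3=(1.7648, 2.0473, 0.6646) x4=(2.0952, -1.9158, 1.2434)
step 31: x0=(0.2871, -0.9287, 1.4231) x1=(0.8827, -1.4875, -0.9171) x2=(-1.8880, -0.1588, -0.0764) x3=(1.7643, 2.0570, 0.6635) x4=(2.1037, -1.9141, 1.2326)
step 32: x0=(0.2896, -0.9235, 1.4249) x1=(0.8934, -1.4959, -0.9313) x2=(-1.8874, -0.1559, -0.0784) x3=(1.7638, 2.0666, 0.6623) x4=(2.1123, -1.9124, 1.2219)
step 33: x0=(0.2921, -0.9181, 1.4267) x1=(0.9042, -1.5042, -0.9456) x2=(-1.8868, -0.1529, -0.0804) x3=(1.7633, 2.0762, 0.6611) x4=(2.1209, -1.9107, 1.2112)
step 34: x0=(0.2945, -0.9128, 1.4285) x1=(0.9149, -1.5126, -0.9600) x2=(-1.8862, -0.1500, -0.0824) x3=(1.7627, 2.0857, 0.6600) x4=(2.1295, -1.9090, 1.2005)
step 35: x0=(0.2968, -0.9074, 1.4303) x1=(0.9255, -1.5209, -0.9744) x2=(-1.8855, -0.1472, -0.0844) x3=(1.7622, 2.0953, 0.6588) x4=(2.1381, -1.9073, 1.1897)
step 36: x0=(0.2990, -0.9019, 1.4321) x1=(0.9361, -1.5292, -0.9890) x2=(-1.8848, -0.1443, -0.0863) x3=(1.7617, 2.1048, 0.6577) x4=(2.1468, -1.9056, 1.1790)
step 37: x0=(0.3012, -0.8963, 1.4340) x1=(0.9467, -1.5374, -1.0036) x2=(-1.8841, -0.1415, -0.0883) x3=(1.7612, 2.1144, 0.6565) x4=(2.1554, -1.9040, 1.1684)
step 38: x0=(0.3033, -0.8907, 1.4359) x1=(0.9572, -1.5456, -1.0183) x2=(-1.8833, -0.1387, -0.0903) x3=(1.7607, 2.1239, 0.6554) x4=(2.1641, -1.9023, 1.1577)
step 39: x0=(0.3053, -0.8851, 1.4378) x1=(0.9678, -1.5538, -1.0331) x2=(-1.8826, -0.1359, -0.0922) x3=(1.7601, 2.1334, 0.6542) x4=(2.1728, -1.9006, 1.1470)
step 40: x0=(0.3073, -0.8793, 1.4397) x1=(0.9782, -1.5620, -1.0479) x2=(-1.8817, -0.1331, -0.0942) x3=(1.7596, 2.1428, 0.6531) x4=(2.1816, -1.8990, 1.1363)

(1.7596, 2.1428, 0.6531)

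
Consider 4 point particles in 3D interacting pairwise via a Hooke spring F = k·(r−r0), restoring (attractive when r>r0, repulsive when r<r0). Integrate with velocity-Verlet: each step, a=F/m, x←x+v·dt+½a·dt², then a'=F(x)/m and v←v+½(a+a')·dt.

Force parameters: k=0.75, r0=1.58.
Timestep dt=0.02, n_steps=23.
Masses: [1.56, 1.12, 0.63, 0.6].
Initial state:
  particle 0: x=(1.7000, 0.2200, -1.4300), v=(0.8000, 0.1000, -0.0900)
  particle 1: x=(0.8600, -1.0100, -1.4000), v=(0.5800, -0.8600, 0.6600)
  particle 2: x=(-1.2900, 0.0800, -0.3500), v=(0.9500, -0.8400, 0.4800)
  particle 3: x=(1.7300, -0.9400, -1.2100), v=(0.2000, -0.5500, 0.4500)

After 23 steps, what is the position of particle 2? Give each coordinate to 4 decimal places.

step 0: x0=(1.7000, 0.2200, -1.4300) x1=(0.8600, -1.0100, -1.4000) x2=(-1.2900, 0.0800, -0.3500) x3=(1.7300, -0.9400, -1.2100)
step 1: x0=(1.7159, 0.2220, -1.4318) x1=(0.8714, -1.0272, -1.3868) x2=(-1.2701, 0.0630, -0.3407) x3=(1.7338, -0.9510, -1.2008)
step 2: x0=(1.7314, 0.2241, -1.4334) x1=(0.8824, -1.0442, -1.3735) x2=(-1.2483, 0.0456, -0.3321) x3=(1.7371, -0.9618, -1.1913)
step 3: x0=(1.7467, 0.2263, -1.4350) x1=(0.8929, -1.0612, -1.3601) x2=(-1.2246, 0.0277, -0.3242) x3=(1.7400, -0.9725, -1.1815)
step 4: x0=(1.7617, 0.2285, -1.4365) x1=(0.9031, -1.0781, -1.3466) x2=(-1.1991, 0.0095, -0.3170) x3=(1.7425, -0.9831, -1.1713)
step 5: x0=(1.7765, 0.2308, -1.4379) x1=(0.9128, -1.0949, -1.3331) x2=(-1.1718, -0.0092, -0.3104) x3=(1.7446, -0.9936, -1.1609)
step 6: x0=(1.7909, 0.2331, -1.4391) x1=(0.9221, -1.1117, -1.3195) x2=(-1.1428, -0.0282, -0.3045) x3=(1.7463, -1.0040, -1.1500)
step 7: x0=(1.8051, 0.2354, -1.4403) x1=(0.9311, -1.1283, -1.3059) x2=(-1.1119, -0.0475, -0.2992) x3=(1.7476, -1.0142, -1.1389)
step 8: x0=(1.8190, 0.2378, -1.4414) x1=(0.9396, -1.1448, -1.2922) x2=(-1.0794, -0.0673, -0.2946) x3=(1.7486, -1.0243, -1.1275)
step 9: x0=(1.8326, 0.2401, -1.4424) x1=(0.9478, -1.1613, -1.2784) x2=(-1.0451, -0.0873, -0.2906) x3=(1.7492, -1.0342, -1.1157)
step 10: x0=(1.8459, 0.2425, -1.4433) x1=(0.9555, -1.1776, -1.2646) x2=(-1.0092, -0.1077, -0.2872) x3=(1.7496, -1.0439, -1.1036)
step 11: x0=(1.8589, 0.2449, -1.4441) x1=(0.9630, -1.1939, -1.2507) x2=(-0.9716, -0.1284, -0.2845) x3=(1.7496, -1.0535, -1.0913)
step 12: x0=(1.8717, 0.2472, -1.4448) x1=(0.9700, -1.2101, -1.2368) x2=(-0.9325, -0.1494, -0.2824) x3=(1.7493, -1.0629, -1.0786)
step 13: x0=(1.8842, 0.2495, -1.4454) x1=(0.9767, -1.2262, -1.2228) x2=(-0.8918, -0.1707, -0.2808) x3=(1.7488, -1.0722, -1.0657)
step 14: x0=(1.8964, 0.2518, -1.4459) x1=(0.9831, -1.2422, -1.2088) x2=(-0.8497, -0.1923, -0.2799) x3=(1.7480, -1.0812, -1.0524)
step 15: x0=(1.9084, 0.2541, -1.4463) x1=(0.9892, -1.2581, -1.1948) x2=(-0.8060, -0.2140, -0.2795) x3=(1.7470, -1.0901, -1.0389)
step 16: x0=(1.9201, 0.2563, -1.4466) x1=(0.9949, -1.2739, -1.1808) x2=(-0.7610, -0.2361, -0.2797) x3=(1.7459, -1.0988, -1.0252)
step 17: x0=(1.9315, 0.2585, -1.4468) x1=(1.0003, -1.2896, -1.1667) x2=(-0.7147, -0.2583, -0.2804) x3=(1.7445, -1.1072, -1.0111)
step 18: x0=(1.9427, 0.2606, -1.4469) x1=(1.0054, -1.3053, -1.1526) x2=(-0.6670, -0.2807, -0.2816) x3=(1.7431, -1.1155, -0.9968)
step 19: x0=(1.9536, 0.2626, -1.4469) x1=(1.0102, -1.3208, -1.1385) x2=(-0.6181, -0.3033, -0.2833) x3=(1.7415, -1.1235, -0.9823)
step 20: x0=(1.9643, 0.2646, -1.4468) x1=(1.0148, -1.3363, -1.1245) x2=(-0.5680, -0.3260, -0.2855) x3=(1.7398, -1.1314, -0.9676)
step 21: x0=(1.9748, 0.2664, -1.4466) x1=(1.0191, -1.3517, -1.1104) x2=(-0.5168, -0.3489, -0.2882) x3=(1.7381, -1.1390, -0.9526)
step 22: x0=(1.9850, 0.2682, -1.4463) x1=(1.0231, -1.3671, -1.0963) x2=(-0.4645, -0.3719, -0.2913) x3=(1.7363, -1.1464, -0.9374)
step 23: x0=(1.9949, 0.2699, -1.4458) x1=(1.0269, -1.3823, -1.0823) x2=(-0.4112, -0.3949, -0.2948) x3=(1.7345, -1.1535, -0.9220)

(-0.4112, -0.3949, -0.2948)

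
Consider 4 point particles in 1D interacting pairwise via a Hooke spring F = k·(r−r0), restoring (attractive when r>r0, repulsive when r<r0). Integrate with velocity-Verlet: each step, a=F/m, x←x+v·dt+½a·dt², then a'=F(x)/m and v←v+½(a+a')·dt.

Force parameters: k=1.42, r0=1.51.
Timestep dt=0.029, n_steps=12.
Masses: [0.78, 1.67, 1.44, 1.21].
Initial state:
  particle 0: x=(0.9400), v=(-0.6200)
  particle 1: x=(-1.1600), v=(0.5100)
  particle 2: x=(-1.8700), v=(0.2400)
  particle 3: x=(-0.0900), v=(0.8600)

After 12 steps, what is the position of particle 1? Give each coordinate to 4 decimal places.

(-0.9419)

step 0: x0=(0.9400) x1=(-1.1600) x2=(-1.8700) x3=(-0.0900)
step 1: x0=(0.9209) x1=(-1.1449) x2=(-1.8627) x3=(-0.0652)
step 2: x0=(0.8999) x1=(-1.1291) x2=(-1.8548) x3=(-0.0408)
step 3: x0=(0.8770) x1=(-1.1127) x2=(-1.8463) x3=(-0.0168)
step 4: x0=(0.8525) x1=(-1.0956) x2=(-1.8371) x3=(0.0066)
step 5: x0=(0.8265) x1=(-1.0781) x2=(-1.8273) x3=(0.0295)
step 6: x0=(0.7992) x1=(-1.0599) x2=(-1.8169) x3=(0.0517)
step 7: x0=(0.7709) x1=(-1.0413) x2=(-1.8059) x3=(0.0732)
step 8: x0=(0.7417) x1=(-1.0222) x2=(-1.7943) x3=(0.0939)
step 9: x0=(0.7119) x1=(-1.0027) x2=(-1.7822) x3=(0.1138)
step 10: x0=(0.6817) x1=(-0.9828) x2=(-1.7696) x3=(0.1328)
step 11: x0=(0.6512) x1=(-0.9625) x2=(-1.7564) x3=(0.1509)
step 12: x0=(0.6208) x1=(-0.9419) x2=(-1.7428) x3=(0.1679)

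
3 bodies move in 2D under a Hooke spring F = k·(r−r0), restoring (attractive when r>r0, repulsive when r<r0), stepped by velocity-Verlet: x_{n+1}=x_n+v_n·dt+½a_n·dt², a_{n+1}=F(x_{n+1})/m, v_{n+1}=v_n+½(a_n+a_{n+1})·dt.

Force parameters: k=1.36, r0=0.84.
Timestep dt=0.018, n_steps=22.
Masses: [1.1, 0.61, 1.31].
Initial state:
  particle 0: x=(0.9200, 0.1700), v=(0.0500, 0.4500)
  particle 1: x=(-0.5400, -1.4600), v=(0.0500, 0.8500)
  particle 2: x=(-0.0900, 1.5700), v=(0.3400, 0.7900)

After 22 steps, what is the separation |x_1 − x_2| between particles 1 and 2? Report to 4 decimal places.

2.2976

step 0: x0=(0.9200, 0.1700) x1=(-0.5400, -1.4600) x2=(-0.0900, 1.5700)
step 1: x0=(0.9206, 0.1780) x1=(-0.5387, -1.4435) x2=(-0.0838, 1.5837)
step 2: x0=(0.9207, 0.1860) x1=(-0.5364, -1.4248) x2=(-0.0776, 1.5965)
step 3: x0=(0.9202, 0.1938) x1=(-0.5333, -1.4037) x2=(-0.0714, 1.6082)
step 4: x0=(0.9191, 0.2015) x1=(-0.5293, -1.3804) x2=(-0.0650, 1.6190)
step 5: x0=(0.9174, 0.2092) x1=(-0.5244, -1.3548) x2=(-0.0586, 1.6288)
step 6: x0=(0.9153, 0.2167) x1=(-0.5187, -1.3269) x2=(-0.0522, 1.6377)
step 7: x0=(0.9125, 0.2242) x1=(-0.5121, -1.2969) x2=(-0.0457, 1.6456)
step 8: x0=(0.9093, 0.2316) x1=(-0.5046, -1.2646) x2=(-0.0391, 1.6525)
step 9: x0=(0.9055, 0.2389) x1=(-0.4963, -1.2303) x2=(-0.0325, 1.6585)
step 10: x0=(0.9012, 0.2462) x1=(-0.4871, -1.1938) x2=(-0.0259, 1.6635)
step 11: x0=(0.8964, 0.2534) x1=(-0.4772, -1.1552) x2=(-0.0192, 1.6677)
step 12: x0=(0.8911, 0.2606) x1=(-0.4664, -1.1146) x2=(-0.0124, 1.6709)
step 13: x0=(0.8853, 0.2677) x1=(-0.4548, -1.0720) x2=(-0.0057, 1.6732)
step 14: x0=(0.8790, 0.2748) x1=(-0.4425, -1.0276) x2=(0.0012, 1.6746)
step 15: x0=(0.8722, 0.2820) x1=(-0.4294, -0.9812) x2=(0.0080, 1.6752)
step 16: x0=(0.8651, 0.2891) x1=(-0.4157, -0.9330) x2=(0.0150, 1.6750)
step 17: x0=(0.8574, 0.2962) x1=(-0.4012, -0.8831) x2=(0.0219, 1.6739)
step 18: x0=(0.8494, 0.3034) x1=(-0.3860, -0.8315) x2=(0.0289, 1.6720)
step 19: x0=(0.8409, 0.3106) x1=(-0.3702, -0.7783) x2=(0.0359, 1.6693)
step 20: x0=(0.8321, 0.3178) x1=(-0.3538, -0.7236) x2=(0.0430, 1.6659)
step 21: x0=(0.8229, 0.3251) x1=(-0.3368, -0.6673) x2=(0.0501, 1.6617)
step 22: x0=(0.8134, 0.3324) x1=(-0.3192, -0.6097) x2=(0.0572, 1.6569)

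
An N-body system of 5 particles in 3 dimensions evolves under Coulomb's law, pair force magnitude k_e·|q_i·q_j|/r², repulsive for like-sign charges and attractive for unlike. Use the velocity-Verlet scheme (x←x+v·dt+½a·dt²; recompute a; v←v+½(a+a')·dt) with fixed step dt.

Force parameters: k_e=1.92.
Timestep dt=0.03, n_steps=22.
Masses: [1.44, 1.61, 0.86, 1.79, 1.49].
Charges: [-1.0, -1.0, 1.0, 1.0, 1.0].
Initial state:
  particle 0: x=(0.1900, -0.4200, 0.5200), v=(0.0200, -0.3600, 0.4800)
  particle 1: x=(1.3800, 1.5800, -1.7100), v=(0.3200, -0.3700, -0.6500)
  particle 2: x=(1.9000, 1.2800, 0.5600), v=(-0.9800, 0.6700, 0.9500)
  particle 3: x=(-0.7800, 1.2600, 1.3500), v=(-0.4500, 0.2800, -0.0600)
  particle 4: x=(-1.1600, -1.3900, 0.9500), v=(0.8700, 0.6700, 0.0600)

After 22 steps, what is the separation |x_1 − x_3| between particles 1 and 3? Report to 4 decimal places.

4.3143

step 0: x0=(0.1900, -0.4200, 0.5200) x1=(1.3800, 1.5800, -1.7100) x2=(1.9000, 1.2800, 0.5600) x3=(-0.7800, 1.2600, 1.3500) x4=(-1.1600, -1.3900, 0.9500)
step 1: x0=(0.1904, -0.4308, 0.5345) x1=(1.3896, 1.5689, -1.7294) x2=(1.8706, 1.3000, 0.5883) x3=(-0.7935, 1.2684, 1.3482) x4=(-1.1338, -1.3699, 0.9517)
step 2: x0=(0.1905, -0.4415, 0.5494) x1=(1.3992, 1.5578, -1.7486) x2=(1.8412, 1.3200, 0.6161) x3=(-0.8069, 1.2767, 1.3462) x4=(-1.1073, -1.3497, 0.9533)
step 3: x0=(0.1902, -0.4522, 0.5645) x1=(1.4088, 1.5467, -1.7676) x2=(1.8119, 1.3398, 0.6435) x3=(-0.8203, 1.2850, 1.3442) x4=(-1.0804, -1.3294, 0.9547)
step 4: x0=(0.1895, -0.4628, 0.5799) x1=(1.4184, 1.5356, -1.7864) x2=(1.7827, 1.3594, 0.6705) x3=(-0.8337, 1.2933, 1.3421) x4=(-1.0533, -1.3091, 0.9560)
step 5: x0=(0.1883, -0.4734, 0.5957) x1=(1.4280, 1.5246, -1.8050) x2=(1.7535, 1.3789, 0.6971) x3=(-0.8471, 1.3016, 1.3400) x4=(-1.0258, -1.2887, 0.9571)
step 6: x0=(0.1868, -0.4840, 0.6117) x1=(1.4376, 1.5135, -1.8234) x2=(1.7245, 1.3983, 0.7233) x3=(-0.8605, 1.3098, 1.3378) x4=(-0.9980, -1.2682, 0.9580)
step 7: x0=(0.1847, -0.4947, 0.6280) x1=(1.4472, 1.5025, -1.8417) x2=(1.6956, 1.4175, 0.7491) x3=(-0.8738, 1.3180, 1.3355) x4=(-0.9697, -1.2476, 0.9587)
step 8: x0=(0.1821, -0.5053, 0.6446) x1=(1.4568, 1.4915, -1.8598) x2=(1.6668, 1.4366, 0.7745) x3=(-0.8872, 1.3262, 1.3332) x4=(-0.9410, -1.2269, 0.9593)
step 9: x0=(0.1790, -0.5160, 0.6615) x1=(1.4663, 1.4805, -1.8777) x2=(1.6382, 1.4556, 0.7995) x3=(-0.9006, 1.3343, 1.3308) x4=(-0.9119, -1.2061, 0.9597)
step 10: x0=(0.1752, -0.5267, 0.6788) x1=(1.4758, 1.4695, -1.8954) x2=(1.6098, 1.4744, 0.8242) x3=(-0.9139, 1.3425, 1.3283) x4=(-0.8822, -1.1851, 0.9598)
step 11: x0=(0.1708, -0.5375, 0.6963) x1=(1.4853, 1.4585, -1.9129) x2=(1.5815, 1.4930, 0.8485) x3=(-0.9273, 1.3506, 1.3258) x4=(-0.8519, -1.1640, 0.9597)
step 12: x0=(0.1658, -0.5484, 0.7142) x1=(1.4948, 1.4475, -1.9303) x2=(1.5535, 1.5115, 0.8725) x3=(-0.9407, 1.3587, 1.3232) x4=(-0.8211, -1.1427, 0.9594)
step 13: x0=(0.1599, -0.5595, 0.7323) x1=(1.5042, 1.4366, -1.9476) x2=(1.5257, 1.5299, 0.8961) x3=(-0.9542, 1.3668, 1.3206) x4=(-0.7896, -1.1211, 0.9589)
step 14: x0=(0.1532, -0.5707, 0.7509) x1=(1.5136, 1.4257, -1.9647) x2=(1.4981, 1.5482, 0.9194) x3=(-0.9677, 1.3749, 1.3180) x4=(-0.7573, -1.0994, 0.9582)
step 15: x0=(0.1456, -0.5821, 0.7697) x1=(1.5230, 1.4148, -1.9816) x2=(1.4708, 1.5663, 0.9424) x3=(-0.9812, 1.3830, 1.3153) x4=(-0.7242, -1.0774, 0.9571)
step 16: x0=(0.1370, -0.5939, 0.7889) x1=(1.5323, 1.4039, -1.9984) x2=(1.4438, 1.5843, 0.9651) x3=(-0.9948, 1.3911, 1.3125) x4=(-0.6901, -1.0550, 0.9558)
step 17: x0=(0.1272, -0.6059, 0.8084) x1=(1.5416, 1.3930, -2.0150) x2=(1.4170, 1.6022, 0.9875) x3=(-1.0084, 1.3991, 1.3098) x4=(-0.6550, -1.0323, 0.9543)
step 18: x0=(0.1161, -0.6183, 0.8283) x1=(1.5508, 1.3822, -2.0315) x2=(1.3906, 1.6199, 1.0096) x3=(-1.0221, 1.4072, 1.3069) x4=(-0.6186, -1.0091, 0.9524)
step 19: x0=(0.1034, -0.6312, 0.8486) x1=(1.5600, 1.3714, -2.0478) x2=(1.3644, 1.6376, 1.0315) x3=(-1.0359, 1.4152, 1.3041) x4=(-0.5809, -0.9854, 0.9502)
step 20: x0=(0.0890, -0.6448, 0.8693) x1=(1.5691, 1.3606, -2.0640) x2=(1.3386, 1.6552, 1.0530) x3=(-1.0497, 1.4233, 1.3012) x4=(-0.5414, -0.9611, 0.9477)
step 21: x0=(0.0724, -0.6591, 0.8903) x1=(1.5783, 1.3498, -2.0801) x2=(1.3131, 1.6726, 1.0744) x3=(-1.0636, 1.4313, 1.2983) x4=(-0.4999, -0.9360, 0.9448)
step 22: x0=(0.0531, -0.6744, 0.9117) x1=(1.5873, 1.3390, -2.0960) x2=(1.2879, 1.6900, 1.0954) x3=(-1.0776, 1.4393, 1.2953) x4=(-0.4558, -0.9099, 0.9417)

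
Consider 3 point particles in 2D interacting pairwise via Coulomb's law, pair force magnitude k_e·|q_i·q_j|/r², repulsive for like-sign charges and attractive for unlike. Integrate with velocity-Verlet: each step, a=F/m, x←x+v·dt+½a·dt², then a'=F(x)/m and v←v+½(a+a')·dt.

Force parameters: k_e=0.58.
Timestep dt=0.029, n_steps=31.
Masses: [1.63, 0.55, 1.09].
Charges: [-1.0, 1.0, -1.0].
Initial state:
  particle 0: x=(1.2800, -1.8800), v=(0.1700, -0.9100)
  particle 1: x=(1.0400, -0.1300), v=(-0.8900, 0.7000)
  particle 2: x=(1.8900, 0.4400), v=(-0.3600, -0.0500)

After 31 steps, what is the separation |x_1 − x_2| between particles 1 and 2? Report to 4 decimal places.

step 0: x0=(1.2800, -1.8800) x1=(1.0400, -0.1300) x2=(1.8900, 0.4400)
step 1: x0=(1.2849, -1.9064) x1=(1.0146, -0.1096) x2=(1.8794, 0.4385)
step 2: x0=(1.2898, -1.9327) x1=(0.9899, -0.0890) x2=(1.8684, 0.4368)
step 3: x0=(1.2947, -1.9590) x1=(0.9660, -0.0683) x2=(1.8571, 0.4350)
step 4: x0=(1.2995, -1.9852) x1=(0.9428, -0.0473) x2=(1.8455, 0.4330)
step 5: x0=(1.3043, -2.0115) x1=(0.9205, -0.0262) x2=(1.8335, 0.4309)
step 6: x0=(1.3091, -2.0377) x1=(0.8989, -0.0049) x2=(1.8211, 0.4287)
step 7: x0=(1.3139, -2.0639) x1=(0.8782, 0.0165) x2=(1.8083, 0.4263)
step 8: x0=(1.3186, -2.0900) x1=(0.8583, 0.0381) x2=(1.7952, 0.4239)
step 9: x0=(1.3234, -2.1162) x1=(0.8392, 0.0599) x2=(1.7817, 0.4213)
step 10: x0=(1.3281, -2.1423) x1=(0.8210, 0.0818) x2=(1.7677, 0.4187)
step 11: x0=(1.3327, -2.1684) x1=(0.8036, 0.1038) x2=(1.7534, 0.4160)
step 12: x0=(1.3374, -2.1946) x1=(0.7872, 0.1259) x2=(1.7386, 0.4132)
step 13: x0=(1.3420, -2.2207) x1=(0.7716, 0.1482) x2=(1.7235, 0.4103)
step 14: x0=(1.3467, -2.2467) x1=(0.7569, 0.1705) x2=(1.7079, 0.4074)
step 15: x0=(1.3513, -2.2728) x1=(0.7432, 0.1929) x2=(1.6918, 0.4045)
step 16: x0=(1.3559, -2.2989) x1=(0.7304, 0.2154) x2=(1.6753, 0.4014)
step 17: x0=(1.3605, -2.3250) x1=(0.7186, 0.2380) x2=(1.6583, 0.3984)
step 18: x0=(1.3650, -2.3511) x1=(0.7078, 0.2605) x2=(1.6409, 0.3953)
step 19: x0=(1.3696, -2.3772) x1=(0.6980, 0.2832) x2=(1.6229, 0.3922)
step 20: x0=(1.3741, -2.4032) x1=(0.6892, 0.3058) x2=(1.6045, 0.3892)
step 21: x0=(1.3786, -2.4293) x1=(0.6815, 0.3284) x2=(1.5855, 0.3861)
step 22: x0=(1.3831, -2.4554) x1=(0.6749, 0.3509) x2=(1.5660, 0.3830)
step 23: x0=(1.3876, -2.4815) x1=(0.6695, 0.3734) x2=(1.5459, 0.3800)
step 24: x0=(1.3921, -2.5076) x1=(0.6652, 0.3959) x2=(1.5253, 0.3770)
step 25: x0=(1.3966, -2.5337) x1=(0.6622, 0.4182) x2=(1.5040, 0.3741)
step 26: x0=(1.4011, -2.5598) x1=(0.6604, 0.4403) x2=(1.4821, 0.3713)
step 27: x0=(1.4055, -2.5859) x1=(0.6600, 0.4622) x2=(1.4596, 0.3686)
step 28: x0=(1.4100, -2.6120) x1=(0.6609, 0.4839) x2=(1.4364, 0.3660)
step 29: x0=(1.4144, -2.6381) x1=(0.6633, 0.5053) x2=(1.4124, 0.3636)
step 30: x0=(1.4189, -2.6642) x1=(0.6672, 0.5263) x2=(1.3877, 0.3614)
step 31: x0=(1.4233, -2.6903) x1=(0.6727, 0.5469) x2=(1.3622, 0.3594)

0.7146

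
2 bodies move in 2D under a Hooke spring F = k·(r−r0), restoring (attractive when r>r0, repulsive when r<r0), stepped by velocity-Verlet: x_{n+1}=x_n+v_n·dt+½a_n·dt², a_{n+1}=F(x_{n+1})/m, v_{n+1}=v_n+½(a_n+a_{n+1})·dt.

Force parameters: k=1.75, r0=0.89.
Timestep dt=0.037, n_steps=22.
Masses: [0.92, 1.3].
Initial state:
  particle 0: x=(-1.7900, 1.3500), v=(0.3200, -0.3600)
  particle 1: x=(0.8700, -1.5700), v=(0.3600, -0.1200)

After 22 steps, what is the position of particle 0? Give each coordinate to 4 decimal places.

step 0: x0=(-1.7900, 1.3500) x1=(0.8700, -1.5700)
step 1: x0=(-1.7755, 1.3337) x1=(0.8814, -1.5724)
step 2: x0=(-1.7556, 1.3116) x1=(0.8891, -1.5706)
step 3: x0=(-1.7304, 1.2837) x1=(0.8929, -1.5647)
step 4: x0=(-1.6999, 1.2501) x1=(0.8931, -1.5547)
step 5: x0=(-1.6643, 1.2108) x1=(0.8895, -1.5408)
step 6: x0=(-1.6236, 1.1661) x1=(0.8824, -1.5231)
step 7: x0=(-1.5779, 1.1161) x1=(0.8718, -1.5015)
step 8: x0=(-1.5275, 1.0610) x1=(0.8578, -1.4764)
step 9: x0=(-1.4724, 1.0009) x1=(0.8405, -1.4478)
step 10: x0=(-1.4129, 0.9362) x1=(0.8201, -1.4158)
step 11: x0=(-1.3492, 0.8670) x1=(0.7967, -1.3807)
step 12: x0=(-1.2814, 0.7936) x1=(0.7705, -1.3427)
step 13: x0=(-1.2100, 0.7164) x1=(0.7416, -1.3019)
step 14: x0=(-1.1351, 0.6355) x1=(0.7103, -1.2585)
step 15: x0=(-1.0570, 0.5514) x1=(0.6767, -1.2128)
step 16: x0=(-0.9760, 0.4644) x1=(0.6411, -1.1651)
step 17: x0=(-0.8924, 0.3747) x1=(0.6036, -1.1155)
step 18: x0=(-0.8065, 0.2828) x1=(0.5646, -1.0643)
step 19: x0=(-0.7188, 0.1890) x1=(0.5242, -1.0118)
step 20: x0=(-0.6295, 0.0937) x1=(0.4827, -0.9583)
step 21: x0=(-0.5389, -0.0027) x1=(0.4403, -0.9039)
step 22: x0=(-0.4475, -0.1000) x1=(0.3973, -0.8489)

(-0.4475, -0.1000)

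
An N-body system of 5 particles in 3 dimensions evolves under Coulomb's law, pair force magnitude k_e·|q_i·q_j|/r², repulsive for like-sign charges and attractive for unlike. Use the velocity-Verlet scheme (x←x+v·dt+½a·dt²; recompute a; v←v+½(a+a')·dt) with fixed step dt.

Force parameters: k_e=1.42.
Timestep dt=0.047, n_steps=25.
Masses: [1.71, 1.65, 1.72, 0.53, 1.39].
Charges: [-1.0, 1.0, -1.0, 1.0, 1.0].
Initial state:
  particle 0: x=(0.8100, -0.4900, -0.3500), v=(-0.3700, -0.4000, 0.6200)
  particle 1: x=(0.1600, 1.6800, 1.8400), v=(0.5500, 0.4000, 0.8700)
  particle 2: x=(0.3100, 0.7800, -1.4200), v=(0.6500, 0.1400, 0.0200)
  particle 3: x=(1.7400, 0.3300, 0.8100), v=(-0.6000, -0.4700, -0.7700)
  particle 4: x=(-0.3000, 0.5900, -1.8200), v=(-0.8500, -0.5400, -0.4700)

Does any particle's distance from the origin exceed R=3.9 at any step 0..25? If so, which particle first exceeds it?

no

step 0: x0=(0.8100, -0.4900, -0.3500) x1=(0.1600, 1.6800, 1.8400) x2=(0.3100, 0.7800, -1.4200) x3=(1.7400, 0.3300, 0.8100) x4=(-0.3000, 0.5900, -1.8200)
step 1: x0=(0.7927, -0.5087, -0.3205) x1=(0.1858, 1.6988, 1.8809) x2=(0.3392, 0.7864, -1.4199) x3=(1.7116, 0.3071, 0.7727) x4=(-0.3383, 0.5650, -1.8410)
step 2: x0=(0.7758, -0.5272, -0.2904) x1=(0.2114, 1.7177, 1.9218) x2=(0.3663, 0.7925, -1.4212) x3=(1.6825, 0.2827, 0.7332) x4=(-0.3738, 0.5406, -1.8603)
step 3: x0=(0.7592, -0.5454, -0.2595) x1=(0.2368, 1.7367, 1.9626) x2=(0.3914, 0.7984, -1.4236) x3=(1.6526, 0.2565, 0.6913) x4=(-0.4069, 0.5167, -1.8782)
step 4: x0=(0.7429, -0.5634, -0.2280) x1=(0.2621, 1.7557, 2.0035) x2=(0.4150, 0.8041, -1.4268) x3=(1.6217, 0.2286, 0.6470) x4=(-0.4378, 0.4934, -1.8950)
step 5: x0=(0.7270, -0.5810, -0.1957) x1=(0.2873, 1.7748, 2.0444) x2=(0.4371, 0.8096, -1.4309) x3=(1.5896, 0.1987, 0.6001) x4=(-0.4669, 0.4704, -1.9107)
step 6: x0=(0.7116, -0.5982, -0.1627) x1=(0.3124, 1.7940, 2.0853) x2=(0.4580, 0.8150, -1.4355) x3=(1.5560, 0.1668, 0.5505) x4=(-0.4944, 0.4479, -1.9255)
step 7: x0=(0.6967, -0.6149, -0.1290) x1=(0.3373, 1.8132, 2.1262) x2=(0.4777, 0.8202, -1.4407) x3=(1.5207, 0.1327, 0.4982) x4=(-0.5202, 0.4257, -1.9395)
step 8: x0=(0.6824, -0.6311, -0.0945) x1=(0.3622, 1.8324, 2.1672) x2=(0.4965, 0.8253, -1.4464) x3=(1.4833, 0.0963, 0.4431) x4=(-0.5448, 0.4039, -1.9529)
step 9: x0=(0.6688, -0.6466, -0.0592) x1=(0.3871, 1.8517, 2.2081) x2=(0.5143, 0.8302, -1.4524) x3=(1.4434, 0.0571, 0.3851) x4=(-0.5680, 0.3825, -1.9656)
step 10: x0=(0.6560, -0.6613, -0.0233) x1=(0.4118, 1.8710, 2.2491) x2=(0.5314, 0.8349, -1.4588) x3=(1.4005, 0.0150, 0.3243) x4=(-0.5900, 0.3613, -1.9778)
step 11: x0=(0.6443, -0.6750, 0.0134) x1=(0.4366, 1.8904, 2.2901) x2=(0.5477, 0.8395, -1.4654) x3=(1.3542, -0.0304, 0.2607) x4=(-0.6110, 0.3405, -1.9895)
step 12: x0=(0.6337, -0.6876, 0.0508) x1=(0.4612, 1.9098, 2.3310) x2=(0.5632, 0.8438, -1.4722) x3=(1.3036, -0.0798, 0.1945) x4=(-0.6310, 0.3200, -2.0007)
step 13: x0=(0.6247, -0.6988, 0.0886) x1=(0.4859, 1.9292, 2.3720) x2=(0.5782, 0.8479, -1.4792) x3=(1.2480, -0.1337, 0.1261) x4=(-0.6500, 0.2998, -2.0115)
step 14: x0=(0.6174, -0.7084, 0.1267) x1=(0.5105, 1.9485, 2.4130) x2=(0.5925, 0.8518, -1.4862) x3=(1.1863, -0.1930, 0.0562) x4=(-0.6682, 0.2798, -2.0220)
step 15: x0=(0.6123, -0.7159, 0.1647) x1=(0.5352, 1.9679, 2.4540) x2=(0.6063, 0.8554, -1.4934) x3=(1.1175, -0.2586, -0.0139) x4=(-0.6855, 0.2602, -2.0321)
step 16: x0=(0.6097, -0.7210, 0.2019) x1=(0.5598, 1.9873, 2.4949) x2=(0.6196, 0.8586, -1.5006) x3=(1.0402, -0.3316, -0.0820) x4=(-0.7021, 0.2409, -2.0420)
step 17: x0=(0.6099, -0.7235, 0.2373) x1=(0.5844, 2.0066, 2.5358) x2=(0.6323, 0.8615, -1.5078) x3=(0.9537, -0.4125, -0.1448) x4=(-0.7180, 0.2218, -2.0516)
step 18: x0=(0.6129, -0.7235, 0.2697) x1=(0.6091, 2.0260, 2.5767) x2=(0.6445, 0.8640, -1.5150) x3=(0.8582, -0.5013, -0.1981) x4=(-0.7333, 0.2031, -2.0610)
step 19: x0=(0.6182, -0.7213, 0.2976) x1=(0.6337, 2.0453, 2.6176) x2=(0.6562, 0.8661, -1.5223) x3=(0.7553, -0.5965, -0.2375) x4=(-0.7479, 0.1847, -2.0702)
step 20: x0=(0.6248, -0.7179, 0.3203) x1=(0.6584, 2.0646, 2.6584) x2=(0.6673, 0.8678, -1.5296) x3=(0.6485, -0.6951, -0.2600) x4=(-0.7619, 0.1667, -2.0792)
step 21: x0=(0.6315, -0.7143, 0.3377) x1=(0.6831, 2.0838, 2.6992) x2=(0.6779, 0.8691, -1.5370) x3=(0.5416, -0.7939, -0.2655) x4=(-0.7754, 0.1490, -2.0881)
step 22: x0=(0.6374, -0.7113, 0.3504) x1=(0.7078, 2.1030, 2.7399) x2=(0.6879, 0.8700, -1.5445) x3=(0.4375, -0.8902, -0.2559) x4=(-0.7883, 0.1316, -2.0969)
step 23: x0=(0.6419, -0.7095, 0.3595) x1=(0.7325, 2.1222, 2.7806) x2=(0.6974, 0.8706, -1.5521) x3=(0.3382, -0.9825, -0.2343) x4=(-0.8006, 0.1146, -2.1056)
step 24: x0=(0.6448, -0.7091, 0.3659) x1=(0.7572, 2.1413, 2.8212) x2=(0.7064, 0.8709, -1.5598) x3=(0.2442, -1.0704, -0.2033) x4=(-0.8125, 0.0981, -2.1142)
step 25: x0=(0.6461, -0.7101, 0.3702) x1=(0.7820, 2.1604, 2.8618) x2=(0.7148, 0.8709, -1.5677) x3=(0.1558, -1.1536, -0.1654) x4=(-0.8237, 0.0818, -2.1228)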